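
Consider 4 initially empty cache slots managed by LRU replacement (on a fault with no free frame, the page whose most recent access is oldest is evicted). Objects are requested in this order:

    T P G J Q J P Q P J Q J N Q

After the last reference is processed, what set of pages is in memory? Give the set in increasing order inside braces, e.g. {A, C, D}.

T -> fault, frames [T]
P -> fault, frames [T, P]
G -> fault, frames [T, P, G]
J -> fault, frames [T, P, G, J]
Q -> fault, evict T, frames [P, G, J, Q]
J -> hit
P -> hit
Q -> hit
P -> hit
J -> hit
Q -> hit
J -> hit
N -> fault, evict G, frames [P, Q, J, N]
Q -> hit

{J, N, P, Q}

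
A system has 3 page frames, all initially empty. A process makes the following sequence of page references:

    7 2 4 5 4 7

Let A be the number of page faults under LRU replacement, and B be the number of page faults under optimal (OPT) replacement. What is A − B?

Under LRU: F F F F . F → 5 faults.
Under OPT: F F F F . . → 4 faults.
A − B = 5 − 4 = 1.

1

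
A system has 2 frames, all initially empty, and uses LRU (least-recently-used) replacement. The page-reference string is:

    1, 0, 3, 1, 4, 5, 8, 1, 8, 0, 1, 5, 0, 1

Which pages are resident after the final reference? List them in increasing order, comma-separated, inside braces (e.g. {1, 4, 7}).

{0, 1}

1 → miss, frames {1}
0 → miss, frames {1,0}
3 → miss, evict 1, frames {0,3}
1 → miss, evict 0, frames {3,1}
4 → miss, evict 3, frames {1,4}
5 → miss, evict 1, frames {4,5}
8 → miss, evict 4, frames {5,8}
1 → miss, evict 5, frames {8,1}
8 → hit
0 → miss, evict 1, frames {8,0}
1 → miss, evict 8, frames {0,1}
5 → miss, evict 0, frames {1,5}
0 → miss, evict 1, frames {5,0}
1 → miss, evict 5, frames {0,1}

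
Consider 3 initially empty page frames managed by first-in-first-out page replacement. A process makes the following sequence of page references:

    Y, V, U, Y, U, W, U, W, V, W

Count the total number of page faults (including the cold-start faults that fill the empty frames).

Y: miss, frames {Y}
V: miss, frames {Y,V}
U: miss, frames {Y,V,U}
Y: hit
U: hit
W: miss, evict Y, frames {V,U,W}
U: hit
W: hit
V: hit
W: hit
Page faults: 4.

4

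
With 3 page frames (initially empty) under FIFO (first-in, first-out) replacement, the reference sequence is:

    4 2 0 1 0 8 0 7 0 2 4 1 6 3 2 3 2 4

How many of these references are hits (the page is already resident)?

4 -> fault, frames {4}
2 -> fault, frames {4,2}
0 -> fault, frames {4,2,0}
1 -> fault, evict 4, frames {2,0,1}
0 -> hit
8 -> fault, evict 2, frames {0,1,8}
0 -> hit
7 -> fault, evict 0, frames {1,8,7}
0 -> fault, evict 1, frames {8,7,0}
2 -> fault, evict 8, frames {7,0,2}
4 -> fault, evict 7, frames {0,2,4}
1 -> fault, evict 0, frames {2,4,1}
6 -> fault, evict 2, frames {4,1,6}
3 -> fault, evict 4, frames {1,6,3}
2 -> fault, evict 1, frames {6,3,2}
3 -> hit
2 -> hit
4 -> fault, evict 6, frames {3,2,4}
Hits: 4.

4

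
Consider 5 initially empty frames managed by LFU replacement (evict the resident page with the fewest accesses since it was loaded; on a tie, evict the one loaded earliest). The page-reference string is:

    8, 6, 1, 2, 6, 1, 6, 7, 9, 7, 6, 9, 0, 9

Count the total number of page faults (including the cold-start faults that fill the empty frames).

8: miss, frames [8]
6: miss, frames [8, 6]
1: miss, frames [8, 6, 1]
2: miss, frames [8, 6, 1, 2]
6: hit
1: hit
6: hit
7: miss, frames [8, 6, 1, 2, 7]
9: miss, evict 8, frames [6, 1, 2, 7, 9]
7: hit
6: hit
9: hit
0: miss, evict 2, frames [6, 1, 7, 9, 0]
9: hit
Page faults: 7.

7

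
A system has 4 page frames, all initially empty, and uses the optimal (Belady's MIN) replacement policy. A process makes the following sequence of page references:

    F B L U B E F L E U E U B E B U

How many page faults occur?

6

F -> miss, frames (F)
B -> miss, frames (F B)
L -> miss, frames (F B L)
U -> miss, frames (F B L U)
B -> hit
E -> miss, evict B, frames (F L U E)
F -> hit
L -> hit
E -> hit
U -> hit
E -> hit
U -> hit
B -> miss, evict L, frames (F U E B)
E -> hit
B -> hit
U -> hit
Page faults: 6.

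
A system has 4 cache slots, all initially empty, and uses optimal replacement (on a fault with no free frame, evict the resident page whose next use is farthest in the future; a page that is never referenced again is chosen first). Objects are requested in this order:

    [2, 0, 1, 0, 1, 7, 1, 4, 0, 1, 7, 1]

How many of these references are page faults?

2 -> fault, frames {2}
0 -> fault, frames {2,0}
1 -> fault, frames {2,0,1}
0 -> hit
1 -> hit
7 -> fault, frames {2,0,1,7}
1 -> hit
4 -> fault, evict 2, frames {0,1,7,4}
0 -> hit
1 -> hit
7 -> hit
1 -> hit
Page faults: 5.

5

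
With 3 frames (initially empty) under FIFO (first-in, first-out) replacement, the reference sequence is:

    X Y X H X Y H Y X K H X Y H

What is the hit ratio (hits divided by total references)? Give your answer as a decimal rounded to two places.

0.50

X → fault, frames {X}
Y → fault, frames {X,Y}
X → hit
H → fault, frames {X,Y,H}
X → hit
Y → hit
H → hit
Y → hit
X → hit
K → fault, evict X, frames {Y,H,K}
H → hit
X → fault, evict Y, frames {H,K,X}
Y → fault, evict H, frames {K,X,Y}
H → fault, evict K, frames {X,Y,H}
Hits: 7 of 14 references → 7/14 = 0.5000.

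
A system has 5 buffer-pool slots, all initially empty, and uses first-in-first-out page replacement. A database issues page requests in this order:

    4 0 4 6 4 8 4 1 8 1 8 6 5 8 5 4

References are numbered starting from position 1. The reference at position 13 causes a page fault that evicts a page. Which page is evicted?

pos 1: 4: fault, frames (4)
pos 2: 0: fault, frames (4 0)
pos 3: 4: hit
pos 4: 6: fault, frames (4 0 6)
pos 5: 4: hit
pos 6: 8: fault, frames (4 0 6 8)
pos 7: 4: hit
pos 8: 1: fault, frames (4 0 6 8 1)
pos 9: 8: hit
pos 10: 1: hit
pos 11: 8: hit
pos 12: 6: hit
pos 13: 5: fault, evict 4, frames (0 6 8 1 5)
At position 13, page 4 is evicted.

4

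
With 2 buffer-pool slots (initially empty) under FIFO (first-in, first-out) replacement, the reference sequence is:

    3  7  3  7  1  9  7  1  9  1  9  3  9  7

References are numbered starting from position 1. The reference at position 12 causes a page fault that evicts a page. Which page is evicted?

1

pos 1: 3: miss, frames {3}
pos 2: 7: miss, frames {3,7}
pos 3: 3: hit
pos 4: 7: hit
pos 5: 1: miss, evict 3, frames {7,1}
pos 6: 9: miss, evict 7, frames {1,9}
pos 7: 7: miss, evict 1, frames {9,7}
pos 8: 1: miss, evict 9, frames {7,1}
pos 9: 9: miss, evict 7, frames {1,9}
pos 10: 1: hit
pos 11: 9: hit
pos 12: 3: miss, evict 1, frames {9,3}
At position 12, page 1 is evicted.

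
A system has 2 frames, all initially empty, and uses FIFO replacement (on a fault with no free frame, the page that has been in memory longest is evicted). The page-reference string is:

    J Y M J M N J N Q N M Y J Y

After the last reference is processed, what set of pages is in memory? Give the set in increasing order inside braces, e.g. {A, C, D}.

J: fault, frames (J)
Y: fault, frames (J Y)
M: fault, evict J, frames (Y M)
J: fault, evict Y, frames (M J)
M: hit
N: fault, evict M, frames (J N)
J: hit
N: hit
Q: fault, evict J, frames (N Q)
N: hit
M: fault, evict N, frames (Q M)
Y: fault, evict Q, frames (M Y)
J: fault, evict M, frames (Y J)
Y: hit

{J, Y}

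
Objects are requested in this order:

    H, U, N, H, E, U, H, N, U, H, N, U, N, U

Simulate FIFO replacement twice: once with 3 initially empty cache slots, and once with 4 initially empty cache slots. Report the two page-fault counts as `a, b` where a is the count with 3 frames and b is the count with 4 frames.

3 frames: F F F . F . F . F . F . . . → 7 faults.
4 frames: F F F . F . . . . . . . . . → 4 faults.
4 < 7: adding a frame reduced faults, as is typical.

7, 4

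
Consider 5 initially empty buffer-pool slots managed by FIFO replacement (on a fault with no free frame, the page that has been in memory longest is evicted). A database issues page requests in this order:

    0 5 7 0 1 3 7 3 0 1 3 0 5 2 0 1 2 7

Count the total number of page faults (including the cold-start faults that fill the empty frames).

0 → fault, frames [0]
5 → fault, frames [0, 5]
7 → fault, frames [0, 5, 7]
0 → hit
1 → fault, frames [0, 5, 7, 1]
3 → fault, frames [0, 5, 7, 1, 3]
7 → hit
3 → hit
0 → hit
1 → hit
3 → hit
0 → hit
5 → hit
2 → fault, evict 0, frames [5, 7, 1, 3, 2]
0 → fault, evict 5, frames [7, 1, 3, 2, 0]
1 → hit
2 → hit
7 → hit
Page faults: 7.

7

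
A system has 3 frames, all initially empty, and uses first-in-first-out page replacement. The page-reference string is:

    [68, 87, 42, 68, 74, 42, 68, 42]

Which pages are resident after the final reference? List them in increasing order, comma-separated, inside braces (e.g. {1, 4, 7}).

{42, 68, 74}

68: fault, frames (68)
87: fault, frames (68 87)
42: fault, frames (68 87 42)
68: hit
74: fault, evict 68, frames (87 42 74)
42: hit
68: fault, evict 87, frames (42 74 68)
42: hit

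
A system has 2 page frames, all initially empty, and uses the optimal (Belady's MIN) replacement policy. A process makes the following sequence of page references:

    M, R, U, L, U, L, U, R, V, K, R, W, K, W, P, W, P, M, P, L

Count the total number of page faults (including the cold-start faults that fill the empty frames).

11

M: miss, frames (M)
R: miss, frames (M R)
U: miss, evict M, frames (R U)
L: miss, evict R, frames (U L)
U: hit
L: hit
U: hit
R: miss, evict U, frames (L R)
V: miss, evict L, frames (R V)
K: miss, evict V, frames (R K)
R: hit
W: miss, evict R, frames (K W)
K: hit
W: hit
P: miss, evict K, frames (W P)
W: hit
P: hit
M: miss, evict W, frames (P M)
P: hit
L: miss, evict M, frames (P L)
Page faults: 11.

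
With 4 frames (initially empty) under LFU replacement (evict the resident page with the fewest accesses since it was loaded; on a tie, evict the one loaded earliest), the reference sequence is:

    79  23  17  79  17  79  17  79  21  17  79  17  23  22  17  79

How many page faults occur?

79 → miss, frames [79]
23 → miss, frames [79, 23]
17 → miss, frames [79, 23, 17]
79 → hit
17 → hit
79 → hit
17 → hit
79 → hit
21 → miss, frames [79, 23, 17, 21]
17 → hit
79 → hit
17 → hit
23 → hit
22 → miss, evict 21, frames [79, 23, 17, 22]
17 → hit
79 → hit
Page faults: 5.

5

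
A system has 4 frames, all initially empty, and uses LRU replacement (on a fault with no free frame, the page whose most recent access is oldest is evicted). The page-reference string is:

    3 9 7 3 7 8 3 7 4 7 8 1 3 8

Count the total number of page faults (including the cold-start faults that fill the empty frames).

3 -> miss, frames {3}
9 -> miss, frames {3,9}
7 -> miss, frames {3,9,7}
3 -> hit
7 -> hit
8 -> miss, frames {9,3,7,8}
3 -> hit
7 -> hit
4 -> miss, evict 9, frames {8,3,7,4}
7 -> hit
8 -> hit
1 -> miss, evict 3, frames {4,7,8,1}
3 -> miss, evict 4, frames {7,8,1,3}
8 -> hit
Page faults: 7.

7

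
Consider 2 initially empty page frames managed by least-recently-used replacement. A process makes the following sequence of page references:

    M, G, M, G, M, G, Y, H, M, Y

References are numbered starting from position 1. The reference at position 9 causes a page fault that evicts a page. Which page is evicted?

pos 1: M → miss, frames (M)
pos 2: G → miss, frames (M G)
pos 3: M → hit
pos 4: G → hit
pos 5: M → hit
pos 6: G → hit
pos 7: Y → miss, evict M, frames (G Y)
pos 8: H → miss, evict G, frames (Y H)
pos 9: M → miss, evict Y, frames (H M)
At position 9, page Y is evicted.

Y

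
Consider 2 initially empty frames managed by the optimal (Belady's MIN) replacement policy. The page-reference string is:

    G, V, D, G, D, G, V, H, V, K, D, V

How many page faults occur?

7

G: miss, frames [G]
V: miss, frames [G, V]
D: miss, evict V, frames [G, D]
G: hit
D: hit
G: hit
V: miss, evict G, frames [D, V]
H: miss, evict D, frames [V, H]
V: hit
K: miss, evict H, frames [V, K]
D: miss, evict K, frames [V, D]
V: hit
Page faults: 7.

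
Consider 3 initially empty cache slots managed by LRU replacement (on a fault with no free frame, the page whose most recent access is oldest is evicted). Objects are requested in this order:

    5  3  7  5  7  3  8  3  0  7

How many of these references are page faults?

5 → miss, frames (5)
3 → miss, frames (5 3)
7 → miss, frames (5 3 7)
5 → hit
7 → hit
3 → hit
8 → miss, evict 5, frames (7 3 8)
3 → hit
0 → miss, evict 7, frames (8 3 0)
7 → miss, evict 8, frames (3 0 7)
Page faults: 6.

6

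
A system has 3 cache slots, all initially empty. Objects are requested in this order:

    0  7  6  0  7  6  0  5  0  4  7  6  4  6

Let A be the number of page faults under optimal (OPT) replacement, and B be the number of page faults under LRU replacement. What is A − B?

-1

Under OPT: F F F . . . . F . F . F . . → 6 faults.
Under LRU: F F F . . . . F . F F F . . → 7 faults.
A − B = 6 − 7 = -1.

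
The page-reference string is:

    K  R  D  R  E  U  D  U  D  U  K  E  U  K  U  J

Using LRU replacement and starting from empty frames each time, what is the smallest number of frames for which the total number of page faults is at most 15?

2

f=1: 16 faults
f=2: 11 faults
f=3: 9 faults
f=4: 7 faults
f=5: 6 faults
f=6: 6 faults
Smallest f with faults ≤ 15 is 2.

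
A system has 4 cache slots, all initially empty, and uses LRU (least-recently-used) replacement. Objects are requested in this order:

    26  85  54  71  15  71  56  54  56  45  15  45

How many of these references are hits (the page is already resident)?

26: fault, frames (26)
85: fault, frames (26 85)
54: fault, frames (26 85 54)
71: fault, frames (26 85 54 71)
15: fault, evict 26, frames (85 54 71 15)
71: hit
56: fault, evict 85, frames (54 15 71 56)
54: hit
56: hit
45: fault, evict 15, frames (71 54 56 45)
15: fault, evict 71, frames (54 56 45 15)
45: hit
Hits: 4.

4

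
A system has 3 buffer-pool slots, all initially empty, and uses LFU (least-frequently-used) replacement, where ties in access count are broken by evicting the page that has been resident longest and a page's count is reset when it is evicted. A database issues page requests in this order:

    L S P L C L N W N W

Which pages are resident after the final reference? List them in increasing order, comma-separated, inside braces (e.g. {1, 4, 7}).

{L, N, W}

L: fault, frames [L]
S: fault, frames [L, S]
P: fault, frames [L, S, P]
L: hit
C: fault, evict S, frames [L, P, C]
L: hit
N: fault, evict P, frames [L, C, N]
W: fault, evict C, frames [L, N, W]
N: hit
W: hit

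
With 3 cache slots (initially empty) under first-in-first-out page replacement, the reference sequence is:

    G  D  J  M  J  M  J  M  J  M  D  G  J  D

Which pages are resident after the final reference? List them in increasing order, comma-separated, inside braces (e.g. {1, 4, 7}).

{D, G, M}

G → miss, frames [G]
D → miss, frames [G, D]
J → miss, frames [G, D, J]
M → miss, evict G, frames [D, J, M]
J → hit
M → hit
J → hit
M → hit
J → hit
M → hit
D → hit
G → miss, evict D, frames [J, M, G]
J → hit
D → miss, evict J, frames [M, G, D]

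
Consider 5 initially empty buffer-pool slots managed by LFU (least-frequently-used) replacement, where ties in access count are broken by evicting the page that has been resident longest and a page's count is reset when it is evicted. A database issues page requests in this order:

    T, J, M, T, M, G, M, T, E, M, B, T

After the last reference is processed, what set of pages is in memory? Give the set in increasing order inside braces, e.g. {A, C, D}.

T → miss, frames {T}
J → miss, frames {T,J}
M → miss, frames {T,J,M}
T → hit
M → hit
G → miss, frames {T,J,M,G}
M → hit
T → hit
E → miss, frames {T,J,M,G,E}
M → hit
B → miss, evict J, frames {T,M,G,E,B}
T → hit

{B, E, G, M, T}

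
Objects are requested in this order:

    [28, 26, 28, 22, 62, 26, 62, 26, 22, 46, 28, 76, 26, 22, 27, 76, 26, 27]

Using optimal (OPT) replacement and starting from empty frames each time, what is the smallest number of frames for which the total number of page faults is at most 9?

3

f=1: 18 faults
f=2: 11 faults
f=3: 8 faults
f=4: 7 faults
f=5: 7 faults
f=6: 7 faults
f=7: 7 faults
Smallest f with faults ≤ 9 is 3.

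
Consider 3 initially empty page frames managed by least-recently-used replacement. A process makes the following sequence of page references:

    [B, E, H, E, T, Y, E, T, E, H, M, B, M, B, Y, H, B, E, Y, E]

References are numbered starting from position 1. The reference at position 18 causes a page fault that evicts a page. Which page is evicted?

Y

pos 1: B -> miss, frames (B)
pos 2: E -> miss, frames (B E)
pos 3: H -> miss, frames (B E H)
pos 4: E -> hit
pos 5: T -> miss, evict B, frames (H E T)
pos 6: Y -> miss, evict H, frames (E T Y)
pos 7: E -> hit
pos 8: T -> hit
pos 9: E -> hit
pos 10: H -> miss, evict Y, frames (T E H)
pos 11: M -> miss, evict T, frames (E H M)
pos 12: B -> miss, evict E, frames (H M B)
pos 13: M -> hit
pos 14: B -> hit
pos 15: Y -> miss, evict H, frames (M B Y)
pos 16: H -> miss, evict M, frames (B Y H)
pos 17: B -> hit
pos 18: E -> miss, evict Y, frames (H B E)
At position 18, page Y is evicted.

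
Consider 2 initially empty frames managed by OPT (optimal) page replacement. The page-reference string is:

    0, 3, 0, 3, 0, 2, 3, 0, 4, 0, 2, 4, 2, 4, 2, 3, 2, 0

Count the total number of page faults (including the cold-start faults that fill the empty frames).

8

0: fault, frames [0]
3: fault, frames [0, 3]
0: hit
3: hit
0: hit
2: fault, evict 0, frames [3, 2]
3: hit
0: fault, evict 3, frames [2, 0]
4: fault, evict 2, frames [0, 4]
0: hit
2: fault, evict 0, frames [4, 2]
4: hit
2: hit
4: hit
2: hit
3: fault, evict 4, frames [2, 3]
2: hit
0: fault, evict 3, frames [2, 0]
Page faults: 8.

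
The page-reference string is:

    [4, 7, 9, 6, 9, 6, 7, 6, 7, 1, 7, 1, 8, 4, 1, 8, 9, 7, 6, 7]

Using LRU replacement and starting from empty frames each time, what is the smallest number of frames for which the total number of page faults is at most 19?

f=1: 20 faults
f=2: 13 faults
f=3: 10 faults
f=4: 10 faults
f=5: 9 faults
f=6: 6 faults
Smallest f with faults ≤ 19 is 2.

2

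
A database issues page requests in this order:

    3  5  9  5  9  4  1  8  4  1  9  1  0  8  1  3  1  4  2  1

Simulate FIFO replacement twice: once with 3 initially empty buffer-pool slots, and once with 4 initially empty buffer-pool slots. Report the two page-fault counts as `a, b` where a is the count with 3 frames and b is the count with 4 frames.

3 frames: F F F . . F F F . . F . F . F F . F F F → 13 faults.
4 frames: F F F . . F F F . . . . F . . F . F F F → 11 faults.
11 < 13: adding a frame reduced faults, as is typical.

13, 11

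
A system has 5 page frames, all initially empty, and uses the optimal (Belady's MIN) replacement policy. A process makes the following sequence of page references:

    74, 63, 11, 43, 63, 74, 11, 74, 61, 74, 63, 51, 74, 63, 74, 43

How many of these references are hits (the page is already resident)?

10

74 → fault, frames (74)
63 → fault, frames (74 63)
11 → fault, frames (74 63 11)
43 → fault, frames (74 63 11 43)
63 → hit
74 → hit
11 → hit
74 → hit
61 → fault, frames (74 63 11 43 61)
74 → hit
63 → hit
51 → fault, evict 61, frames (74 63 11 43 51)
74 → hit
63 → hit
74 → hit
43 → hit
Hits: 10.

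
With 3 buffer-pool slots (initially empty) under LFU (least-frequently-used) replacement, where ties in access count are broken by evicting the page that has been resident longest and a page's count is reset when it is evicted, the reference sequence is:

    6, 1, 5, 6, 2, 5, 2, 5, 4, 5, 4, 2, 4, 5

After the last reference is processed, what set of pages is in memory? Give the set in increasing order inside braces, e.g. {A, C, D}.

{2, 4, 5}

6 -> fault, frames {6}
1 -> fault, frames {6,1}
5 -> fault, frames {6,1,5}
6 -> hit
2 -> fault, evict 1, frames {6,5,2}
5 -> hit
2 -> hit
5 -> hit
4 -> fault, evict 6, frames {5,2,4}
5 -> hit
4 -> hit
2 -> hit
4 -> hit
5 -> hit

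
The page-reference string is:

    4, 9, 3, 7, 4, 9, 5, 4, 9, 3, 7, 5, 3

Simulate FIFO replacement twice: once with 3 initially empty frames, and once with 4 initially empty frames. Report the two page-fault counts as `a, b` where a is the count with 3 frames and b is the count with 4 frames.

9, 10

3 frames: F F F F F F F . . F F . . → 9 faults.
4 frames: F F F F . . F F F F F F . → 10 faults.
10 > 9: adding a frame increased faults — Belady's anomaly.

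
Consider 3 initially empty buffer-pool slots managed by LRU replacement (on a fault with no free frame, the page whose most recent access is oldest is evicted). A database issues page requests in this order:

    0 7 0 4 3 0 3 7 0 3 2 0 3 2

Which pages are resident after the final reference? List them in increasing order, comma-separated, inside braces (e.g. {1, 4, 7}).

0 → fault, frames [0]
7 → fault, frames [0, 7]
0 → hit
4 → fault, frames [7, 0, 4]
3 → fault, evict 7, frames [0, 4, 3]
0 → hit
3 → hit
7 → fault, evict 4, frames [0, 3, 7]
0 → hit
3 → hit
2 → fault, evict 7, frames [0, 3, 2]
0 → hit
3 → hit
2 → hit

{0, 2, 3}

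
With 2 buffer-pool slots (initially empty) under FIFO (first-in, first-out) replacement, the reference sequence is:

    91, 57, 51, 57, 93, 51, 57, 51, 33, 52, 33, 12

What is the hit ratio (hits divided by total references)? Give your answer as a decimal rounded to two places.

91: fault, frames (91)
57: fault, frames (91 57)
51: fault, evict 91, frames (57 51)
57: hit
93: fault, evict 57, frames (51 93)
51: hit
57: fault, evict 51, frames (93 57)
51: fault, evict 93, frames (57 51)
33: fault, evict 57, frames (51 33)
52: fault, evict 51, frames (33 52)
33: hit
12: fault, evict 33, frames (52 12)
Hits: 3 of 12 references → 3/12 = 0.2500.

0.25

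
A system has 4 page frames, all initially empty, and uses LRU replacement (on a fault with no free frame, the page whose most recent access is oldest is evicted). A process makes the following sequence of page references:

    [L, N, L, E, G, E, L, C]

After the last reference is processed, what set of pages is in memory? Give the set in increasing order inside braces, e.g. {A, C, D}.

{C, E, G, L}

L → miss, frames [L]
N → miss, frames [L, N]
L → hit
E → miss, frames [N, L, E]
G → miss, frames [N, L, E, G]
E → hit
L → hit
C → miss, evict N, frames [G, E, L, C]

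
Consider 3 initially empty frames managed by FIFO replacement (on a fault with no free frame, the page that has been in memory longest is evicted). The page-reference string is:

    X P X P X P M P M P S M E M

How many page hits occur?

9

X → fault, frames (X)
P → fault, frames (X P)
X → hit
P → hit
X → hit
P → hit
M → fault, frames (X P M)
P → hit
M → hit
P → hit
S → fault, evict X, frames (P M S)
M → hit
E → fault, evict P, frames (M S E)
M → hit
Hits: 9.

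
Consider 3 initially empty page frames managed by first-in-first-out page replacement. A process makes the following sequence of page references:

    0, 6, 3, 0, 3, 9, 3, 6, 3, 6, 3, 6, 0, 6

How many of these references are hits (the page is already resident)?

0 -> fault, frames {0}
6 -> fault, frames {0,6}
3 -> fault, frames {0,6,3}
0 -> hit
3 -> hit
9 -> fault, evict 0, frames {6,3,9}
3 -> hit
6 -> hit
3 -> hit
6 -> hit
3 -> hit
6 -> hit
0 -> fault, evict 6, frames {3,9,0}
6 -> fault, evict 3, frames {9,0,6}
Hits: 8.

8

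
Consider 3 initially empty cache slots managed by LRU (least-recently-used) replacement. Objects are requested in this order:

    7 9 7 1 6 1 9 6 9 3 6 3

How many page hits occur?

6

7: fault, frames [7]
9: fault, frames [7, 9]
7: hit
1: fault, frames [9, 7, 1]
6: fault, evict 9, frames [7, 1, 6]
1: hit
9: fault, evict 7, frames [6, 1, 9]
6: hit
9: hit
3: fault, evict 1, frames [6, 9, 3]
6: hit
3: hit
Hits: 6.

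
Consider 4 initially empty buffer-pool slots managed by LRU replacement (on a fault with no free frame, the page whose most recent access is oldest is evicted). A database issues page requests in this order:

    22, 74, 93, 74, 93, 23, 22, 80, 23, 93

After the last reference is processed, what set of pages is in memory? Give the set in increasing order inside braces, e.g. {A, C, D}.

22 -> miss, frames {22}
74 -> miss, frames {22,74}
93 -> miss, frames {22,74,93}
74 -> hit
93 -> hit
23 -> miss, frames {22,74,93,23}
22 -> hit
80 -> miss, evict 74, frames {93,23,22,80}
23 -> hit
93 -> hit

{22, 23, 80, 93}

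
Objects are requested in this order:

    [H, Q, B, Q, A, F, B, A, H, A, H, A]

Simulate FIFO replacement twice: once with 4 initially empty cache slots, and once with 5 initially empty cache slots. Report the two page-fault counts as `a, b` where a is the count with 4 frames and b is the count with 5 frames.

4 frames: F F F . F F . . F . . . → 6 faults.
5 frames: F F F . F F . . . . . . → 5 faults.
5 < 6: adding a frame reduced faults, as is typical.

6, 5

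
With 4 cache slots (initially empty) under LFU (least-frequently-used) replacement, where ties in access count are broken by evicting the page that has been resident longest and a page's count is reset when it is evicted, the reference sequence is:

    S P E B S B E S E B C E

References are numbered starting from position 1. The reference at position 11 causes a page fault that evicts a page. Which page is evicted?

pos 1: S → miss, frames [S]
pos 2: P → miss, frames [S, P]
pos 3: E → miss, frames [S, P, E]
pos 4: B → miss, frames [S, P, E, B]
pos 5: S → hit
pos 6: B → hit
pos 7: E → hit
pos 8: S → hit
pos 9: E → hit
pos 10: B → hit
pos 11: C → miss, evict P, frames [S, E, B, C]
At position 11, page P is evicted.

P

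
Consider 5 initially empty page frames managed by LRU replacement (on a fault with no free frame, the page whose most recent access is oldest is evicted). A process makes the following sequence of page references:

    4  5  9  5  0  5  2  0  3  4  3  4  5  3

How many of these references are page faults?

4: fault, frames {4}
5: fault, frames {4,5}
9: fault, frames {4,5,9}
5: hit
0: fault, frames {4,9,5,0}
5: hit
2: fault, frames {4,9,0,5,2}
0: hit
3: fault, evict 4, frames {9,5,2,0,3}
4: fault, evict 9, frames {5,2,0,3,4}
3: hit
4: hit
5: hit
3: hit
Page faults: 7.

7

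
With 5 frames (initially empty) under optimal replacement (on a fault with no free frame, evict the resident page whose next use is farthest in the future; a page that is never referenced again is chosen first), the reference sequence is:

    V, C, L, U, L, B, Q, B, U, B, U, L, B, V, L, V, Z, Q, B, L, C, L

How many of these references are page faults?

8

V → fault, frames {V}
C → fault, frames {V,C}
L → fault, frames {V,C,L}
U → fault, frames {V,C,L,U}
L → hit
B → fault, frames {V,C,L,U,B}
Q → fault, evict C, frames {V,L,U,B,Q}
B → hit
U → hit
B → hit
U → hit
L → hit
B → hit
V → hit
L → hit
V → hit
Z → fault, evict U, frames {V,L,B,Q,Z}
Q → hit
B → hit
L → hit
C → fault, evict Z, frames {V,L,B,Q,C}
L → hit
Page faults: 8.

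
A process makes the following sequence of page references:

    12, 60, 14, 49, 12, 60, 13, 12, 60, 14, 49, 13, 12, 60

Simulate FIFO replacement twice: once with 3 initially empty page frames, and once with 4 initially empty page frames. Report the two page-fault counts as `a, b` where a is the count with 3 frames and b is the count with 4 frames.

3 frames: F F F F F F F . . F F . F F → 11 faults.
4 frames: F F F F . . F F F F F F F F → 12 faults.
12 > 11: adding a frame increased faults — Belady's anomaly.

11, 12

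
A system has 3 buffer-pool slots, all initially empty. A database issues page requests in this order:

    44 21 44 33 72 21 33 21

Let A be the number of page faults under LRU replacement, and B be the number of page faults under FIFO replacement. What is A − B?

1

Under LRU: F F . F F F . . → 5 faults.
Under FIFO: F F . F F . . . → 4 faults.
A − B = 5 − 4 = 1.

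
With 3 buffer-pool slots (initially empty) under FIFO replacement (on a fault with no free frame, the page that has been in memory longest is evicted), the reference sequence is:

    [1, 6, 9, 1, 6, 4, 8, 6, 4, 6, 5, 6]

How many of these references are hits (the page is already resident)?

5

1 -> miss, frames {1}
6 -> miss, frames {1,6}
9 -> miss, frames {1,6,9}
1 -> hit
6 -> hit
4 -> miss, evict 1, frames {6,9,4}
8 -> miss, evict 6, frames {9,4,8}
6 -> miss, evict 9, frames {4,8,6}
4 -> hit
6 -> hit
5 -> miss, evict 4, frames {8,6,5}
6 -> hit
Hits: 5.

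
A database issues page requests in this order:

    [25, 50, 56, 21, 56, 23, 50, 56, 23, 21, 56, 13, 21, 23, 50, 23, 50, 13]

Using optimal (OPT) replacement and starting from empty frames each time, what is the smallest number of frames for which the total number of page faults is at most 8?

f=1: 18 faults
f=2: 12 faults
f=3: 8 faults
f=4: 6 faults
f=5: 6 faults
f=6: 6 faults
Smallest f with faults ≤ 8 is 3.

3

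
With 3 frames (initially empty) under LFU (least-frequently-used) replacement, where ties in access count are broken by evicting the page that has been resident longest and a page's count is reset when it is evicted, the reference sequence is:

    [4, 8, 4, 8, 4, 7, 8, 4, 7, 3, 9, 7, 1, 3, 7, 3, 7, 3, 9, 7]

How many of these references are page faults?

4 → fault, frames {4}
8 → fault, frames {4,8}
4 → hit
8 → hit
4 → hit
7 → fault, frames {4,8,7}
8 → hit
4 → hit
7 → hit
3 → fault, evict 7, frames {4,8,3}
9 → fault, evict 3, frames {4,8,9}
7 → fault, evict 9, frames {4,8,7}
1 → fault, evict 7, frames {4,8,1}
3 → fault, evict 1, frames {4,8,3}
7 → fault, evict 3, frames {4,8,7}
3 → fault, evict 7, frames {4,8,3}
7 → fault, evict 3, frames {4,8,7}
3 → fault, evict 7, frames {4,8,3}
9 → fault, evict 3, frames {4,8,9}
7 → fault, evict 9, frames {4,8,7}
Page faults: 14.

14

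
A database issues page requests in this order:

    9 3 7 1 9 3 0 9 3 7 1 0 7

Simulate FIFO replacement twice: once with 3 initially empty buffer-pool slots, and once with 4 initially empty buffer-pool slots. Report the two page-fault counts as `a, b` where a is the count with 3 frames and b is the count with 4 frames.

9, 10

3 frames: F F F F F F F . . F F . . → 9 faults.
4 frames: F F F F . . F F F F F F . → 10 faults.
10 > 9: adding a frame increased faults — Belady's anomaly.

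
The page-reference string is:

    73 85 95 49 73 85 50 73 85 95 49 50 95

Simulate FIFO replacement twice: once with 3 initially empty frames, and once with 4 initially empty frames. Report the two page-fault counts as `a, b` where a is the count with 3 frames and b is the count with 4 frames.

9, 10

3 frames: F F F F F F F . . F F . . → 9 faults.
4 frames: F F F F . . F F F F F F . → 10 faults.
10 > 9: adding a frame increased faults — Belady's anomaly.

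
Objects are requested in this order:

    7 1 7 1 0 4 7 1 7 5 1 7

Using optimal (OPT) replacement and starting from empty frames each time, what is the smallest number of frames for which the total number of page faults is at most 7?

2

f=1: 12 faults
f=2: 7 faults
f=3: 5 faults
f=4: 5 faults
f=5: 5 faults
Smallest f with faults ≤ 7 is 2.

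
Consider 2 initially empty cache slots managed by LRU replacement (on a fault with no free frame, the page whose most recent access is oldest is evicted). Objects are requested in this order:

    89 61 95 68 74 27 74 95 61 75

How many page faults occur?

89 -> fault, frames (89)
61 -> fault, frames (89 61)
95 -> fault, evict 89, frames (61 95)
68 -> fault, evict 61, frames (95 68)
74 -> fault, evict 95, frames (68 74)
27 -> fault, evict 68, frames (74 27)
74 -> hit
95 -> fault, evict 27, frames (74 95)
61 -> fault, evict 74, frames (95 61)
75 -> fault, evict 95, frames (61 75)
Page faults: 9.

9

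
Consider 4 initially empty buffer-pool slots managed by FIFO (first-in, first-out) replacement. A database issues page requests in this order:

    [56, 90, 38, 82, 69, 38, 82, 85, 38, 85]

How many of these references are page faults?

6

56 → miss, frames [56]
90 → miss, frames [56, 90]
38 → miss, frames [56, 90, 38]
82 → miss, frames [56, 90, 38, 82]
69 → miss, evict 56, frames [90, 38, 82, 69]
38 → hit
82 → hit
85 → miss, evict 90, frames [38, 82, 69, 85]
38 → hit
85 → hit
Page faults: 6.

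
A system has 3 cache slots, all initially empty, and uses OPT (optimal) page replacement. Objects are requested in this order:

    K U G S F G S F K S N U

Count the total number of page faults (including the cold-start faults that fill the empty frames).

8

K: fault, frames (K)
U: fault, frames (K U)
G: fault, frames (K U G)
S: fault, evict U, frames (K G S)
F: fault, evict K, frames (G S F)
G: hit
S: hit
F: hit
K: fault, evict F, frames (G S K)
S: hit
N: fault, evict K, frames (G S N)
U: fault, evict N, frames (G S U)
Page faults: 8.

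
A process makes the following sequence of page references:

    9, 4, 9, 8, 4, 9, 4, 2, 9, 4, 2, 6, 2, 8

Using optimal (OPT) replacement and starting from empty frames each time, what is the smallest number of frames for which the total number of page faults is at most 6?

3

f=1: 14 faults
f=2: 8 faults
f=3: 6 faults
f=4: 5 faults
f=5: 5 faults
Smallest f with faults ≤ 6 is 3.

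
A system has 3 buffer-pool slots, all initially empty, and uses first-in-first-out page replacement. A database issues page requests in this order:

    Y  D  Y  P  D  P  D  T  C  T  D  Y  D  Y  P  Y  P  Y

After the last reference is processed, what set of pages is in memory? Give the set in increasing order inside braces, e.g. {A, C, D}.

Y -> fault, frames (Y)
D -> fault, frames (Y D)
Y -> hit
P -> fault, frames (Y D P)
D -> hit
P -> hit
D -> hit
T -> fault, evict Y, frames (D P T)
C -> fault, evict D, frames (P T C)
T -> hit
D -> fault, evict P, frames (T C D)
Y -> fault, evict T, frames (C D Y)
D -> hit
Y -> hit
P -> fault, evict C, frames (D Y P)
Y -> hit
P -> hit
Y -> hit

{D, P, Y}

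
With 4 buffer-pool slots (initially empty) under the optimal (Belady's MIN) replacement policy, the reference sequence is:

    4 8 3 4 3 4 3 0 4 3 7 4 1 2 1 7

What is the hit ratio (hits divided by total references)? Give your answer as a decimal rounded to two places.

4 → fault, frames {4}
8 → fault, frames {4,8}
3 → fault, frames {4,8,3}
4 → hit
3 → hit
4 → hit
3 → hit
0 → fault, frames {4,8,3,0}
4 → hit
3 → hit
7 → fault, evict 0, frames {4,8,3,7}
4 → hit
1 → fault, evict 3, frames {4,8,7,1}
2 → fault, evict 8, frames {4,7,1,2}
1 → hit
7 → hit
Hits: 9 of 16 references → 9/16 = 0.5625.

0.56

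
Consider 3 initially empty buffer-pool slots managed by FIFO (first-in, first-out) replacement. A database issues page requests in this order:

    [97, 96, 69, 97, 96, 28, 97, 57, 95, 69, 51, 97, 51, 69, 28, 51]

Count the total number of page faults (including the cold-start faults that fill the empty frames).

97 → fault, frames [97]
96 → fault, frames [97, 96]
69 → fault, frames [97, 96, 69]
97 → hit
96 → hit
28 → fault, evict 97, frames [96, 69, 28]
97 → fault, evict 96, frames [69, 28, 97]
57 → fault, evict 69, frames [28, 97, 57]
95 → fault, evict 28, frames [97, 57, 95]
69 → fault, evict 97, frames [57, 95, 69]
51 → fault, evict 57, frames [95, 69, 51]
97 → fault, evict 95, frames [69, 51, 97]
51 → hit
69 → hit
28 → fault, evict 69, frames [51, 97, 28]
51 → hit
Page faults: 11.

11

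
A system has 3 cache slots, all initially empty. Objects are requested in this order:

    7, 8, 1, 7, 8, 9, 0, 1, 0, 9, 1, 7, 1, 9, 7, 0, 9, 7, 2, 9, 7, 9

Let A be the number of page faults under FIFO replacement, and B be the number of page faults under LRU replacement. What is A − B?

Under FIFO: F F F . . F F . . . . F F F . F . F F F . . → 12 faults.
Under LRU: F F F . . F F F . . . F . . . F . . F . . . → 9 faults.
A − B = 12 − 9 = 3.

3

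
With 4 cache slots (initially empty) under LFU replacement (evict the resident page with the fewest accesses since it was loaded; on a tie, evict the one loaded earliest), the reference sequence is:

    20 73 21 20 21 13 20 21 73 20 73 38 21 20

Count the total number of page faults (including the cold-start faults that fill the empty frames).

20 → fault, frames [20]
73 → fault, frames [20, 73]
21 → fault, frames [20, 73, 21]
20 → hit
21 → hit
13 → fault, frames [20, 73, 21, 13]
20 → hit
21 → hit
73 → hit
20 → hit
73 → hit
38 → fault, evict 13, frames [20, 73, 21, 38]
21 → hit
20 → hit
Page faults: 5.

5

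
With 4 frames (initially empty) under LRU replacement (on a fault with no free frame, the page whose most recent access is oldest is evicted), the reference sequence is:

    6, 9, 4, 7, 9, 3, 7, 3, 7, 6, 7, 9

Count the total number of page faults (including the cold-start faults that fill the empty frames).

6

6: fault, frames {6}
9: fault, frames {6,9}
4: fault, frames {6,9,4}
7: fault, frames {6,9,4,7}
9: hit
3: fault, evict 6, frames {4,7,9,3}
7: hit
3: hit
7: hit
6: fault, evict 4, frames {9,3,7,6}
7: hit
9: hit
Page faults: 6.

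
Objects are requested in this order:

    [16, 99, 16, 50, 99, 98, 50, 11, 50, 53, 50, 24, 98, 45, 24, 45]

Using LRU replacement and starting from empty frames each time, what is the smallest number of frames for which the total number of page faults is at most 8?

5

f=1: 16 faults
f=2: 12 faults
f=3: 9 faults
f=4: 9 faults
f=5: 8 faults
f=6: 8 faults
f=7: 8 faults
f=8: 8 faults
Smallest f with faults ≤ 8 is 5.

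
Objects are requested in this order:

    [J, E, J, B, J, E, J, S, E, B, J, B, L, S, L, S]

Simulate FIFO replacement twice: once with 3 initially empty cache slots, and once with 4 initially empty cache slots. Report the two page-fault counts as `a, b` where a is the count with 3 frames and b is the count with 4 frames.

6, 5

3 frames: F F . F . . . F . . F . F . . . → 6 faults.
4 frames: F F . F . . . F . . . . F . . . → 5 faults.
5 < 6: adding a frame reduced faults, as is typical.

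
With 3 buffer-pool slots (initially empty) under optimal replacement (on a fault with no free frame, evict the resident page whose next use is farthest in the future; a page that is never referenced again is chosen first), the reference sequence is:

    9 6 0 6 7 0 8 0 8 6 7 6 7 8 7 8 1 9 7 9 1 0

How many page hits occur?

9: fault, frames {9}
6: fault, frames {9,6}
0: fault, frames {9,6,0}
6: hit
7: fault, evict 9, frames {6,0,7}
0: hit
8: fault, evict 7, frames {6,0,8}
0: hit
8: hit
6: hit
7: fault, evict 0, frames {6,8,7}
6: hit
7: hit
8: hit
7: hit
8: hit
1: fault, evict 8, frames {6,7,1}
9: fault, evict 6, frames {7,1,9}
7: hit
9: hit
1: hit
0: fault, evict 9, frames {7,1,0}
Hits: 13.

13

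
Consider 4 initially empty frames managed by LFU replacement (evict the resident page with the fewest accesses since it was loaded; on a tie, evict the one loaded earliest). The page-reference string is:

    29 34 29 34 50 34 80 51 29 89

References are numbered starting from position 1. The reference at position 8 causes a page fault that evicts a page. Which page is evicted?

pos 1: 29 -> fault, frames [29]
pos 2: 34 -> fault, frames [29, 34]
pos 3: 29 -> hit
pos 4: 34 -> hit
pos 5: 50 -> fault, frames [29, 34, 50]
pos 6: 34 -> hit
pos 7: 80 -> fault, frames [29, 34, 50, 80]
pos 8: 51 -> fault, evict 50, frames [29, 34, 80, 51]
At position 8, page 50 is evicted.

50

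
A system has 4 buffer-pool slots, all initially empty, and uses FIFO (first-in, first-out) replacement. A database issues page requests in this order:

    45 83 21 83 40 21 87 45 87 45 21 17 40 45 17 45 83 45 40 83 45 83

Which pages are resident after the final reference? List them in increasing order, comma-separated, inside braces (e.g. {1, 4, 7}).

{17, 40, 45, 83}

45 → miss, frames {45}
83 → miss, frames {45,83}
21 → miss, frames {45,83,21}
83 → hit
40 → miss, frames {45,83,21,40}
21 → hit
87 → miss, evict 45, frames {83,21,40,87}
45 → miss, evict 83, frames {21,40,87,45}
87 → hit
45 → hit
21 → hit
17 → miss, evict 21, frames {40,87,45,17}
40 → hit
45 → hit
17 → hit
45 → hit
83 → miss, evict 40, frames {87,45,17,83}
45 → hit
40 → miss, evict 87, frames {45,17,83,40}
83 → hit
45 → hit
83 → hit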